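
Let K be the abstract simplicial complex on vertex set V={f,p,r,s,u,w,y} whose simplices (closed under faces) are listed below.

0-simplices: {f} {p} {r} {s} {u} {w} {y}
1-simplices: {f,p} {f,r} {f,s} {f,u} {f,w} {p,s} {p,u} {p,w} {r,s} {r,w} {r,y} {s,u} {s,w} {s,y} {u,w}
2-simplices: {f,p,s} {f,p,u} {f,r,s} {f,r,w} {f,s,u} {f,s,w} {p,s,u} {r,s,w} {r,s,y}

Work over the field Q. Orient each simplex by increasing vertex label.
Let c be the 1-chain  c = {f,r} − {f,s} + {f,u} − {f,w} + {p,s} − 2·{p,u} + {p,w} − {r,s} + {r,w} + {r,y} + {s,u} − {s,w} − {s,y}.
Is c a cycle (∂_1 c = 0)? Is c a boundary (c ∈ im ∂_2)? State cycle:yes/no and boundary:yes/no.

cycle:yes boundary:no

n_0=7 n_1=15 n_2=9  [Q]
∂1: piv[fp,fr,fs,fu,fw,ry] rk=6  ker:ps,pu,pw,rs,rw,su,sw,sy,uw
∂2: piv[fps,fpu,frs,frw,fsu,fsw,rsy] rk=7  ker:psu,rsw
∂1c = 0
c vs im∂2: residual ≠ 0 ⇒ not boundary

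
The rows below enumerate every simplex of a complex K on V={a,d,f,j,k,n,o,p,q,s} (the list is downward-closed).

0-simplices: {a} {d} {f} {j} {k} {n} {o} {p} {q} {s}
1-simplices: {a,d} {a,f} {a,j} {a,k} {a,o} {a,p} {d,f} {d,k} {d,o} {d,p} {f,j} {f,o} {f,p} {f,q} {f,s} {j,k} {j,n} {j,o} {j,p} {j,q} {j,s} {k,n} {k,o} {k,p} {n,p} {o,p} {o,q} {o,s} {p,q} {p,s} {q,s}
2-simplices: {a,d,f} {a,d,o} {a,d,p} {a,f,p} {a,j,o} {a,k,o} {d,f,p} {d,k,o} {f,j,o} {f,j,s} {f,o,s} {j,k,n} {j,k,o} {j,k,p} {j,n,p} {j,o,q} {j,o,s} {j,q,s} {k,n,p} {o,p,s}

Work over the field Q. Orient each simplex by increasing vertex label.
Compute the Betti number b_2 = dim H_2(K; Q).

n_0=10 n_1=31 n_2=20  [Q]
∂1: piv[ad,af,aj,ak,ao,ap,fq,fs,jn] rk=9  ker:df,dk,do,dp,fj,fo,fp,jk,jo,jp,jq,js,kn,ko,kp,np,op,oq,os,pq,ps,qs
∂2: piv[adf,ado,adp,afp,ajo,ako,dko,fjo,fjs,fos,jkn,jko,jkp,jnp,joq,jqs,ops] rk=17  ker:dfp,jos,knp
b_2=(20−17)−0=3

b_2=3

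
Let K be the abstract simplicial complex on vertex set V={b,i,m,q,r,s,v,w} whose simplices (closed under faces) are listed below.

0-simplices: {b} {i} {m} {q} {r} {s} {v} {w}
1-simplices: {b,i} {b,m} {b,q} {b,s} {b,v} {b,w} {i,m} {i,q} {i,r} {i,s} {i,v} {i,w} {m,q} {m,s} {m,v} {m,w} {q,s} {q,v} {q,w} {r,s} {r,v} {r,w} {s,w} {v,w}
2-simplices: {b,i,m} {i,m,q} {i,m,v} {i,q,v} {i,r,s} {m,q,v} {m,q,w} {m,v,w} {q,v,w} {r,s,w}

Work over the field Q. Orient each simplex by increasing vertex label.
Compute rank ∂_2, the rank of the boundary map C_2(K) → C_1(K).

rank∂_2=8

n_0=8 n_1=24 n_2=10  [Q]
∂1: piv[bi,bm,bq,bs,bv,bw,ir] rk=7  ker:im,iq,is,iv,iw,mq,ms,mv,mw,qs,qv,qw,rs,rv,rw,sw,vw
∂2: piv[bim,imq,imv,iqv,irs,mqw,mvw,rsw] rk=8  ker:mqv,qvw
rk∂_2=8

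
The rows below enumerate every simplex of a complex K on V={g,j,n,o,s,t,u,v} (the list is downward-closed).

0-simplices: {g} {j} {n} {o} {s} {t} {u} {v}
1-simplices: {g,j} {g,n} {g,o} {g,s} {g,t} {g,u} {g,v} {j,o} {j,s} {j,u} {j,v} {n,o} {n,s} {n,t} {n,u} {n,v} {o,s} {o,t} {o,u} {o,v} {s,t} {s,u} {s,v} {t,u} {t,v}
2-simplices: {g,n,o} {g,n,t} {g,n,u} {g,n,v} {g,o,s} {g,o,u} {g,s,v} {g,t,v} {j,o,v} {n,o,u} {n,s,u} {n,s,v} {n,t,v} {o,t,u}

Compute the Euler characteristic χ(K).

χ(K)=-3

n_0=8 n_1=25 n_2=14
χ=+8−25+14=-3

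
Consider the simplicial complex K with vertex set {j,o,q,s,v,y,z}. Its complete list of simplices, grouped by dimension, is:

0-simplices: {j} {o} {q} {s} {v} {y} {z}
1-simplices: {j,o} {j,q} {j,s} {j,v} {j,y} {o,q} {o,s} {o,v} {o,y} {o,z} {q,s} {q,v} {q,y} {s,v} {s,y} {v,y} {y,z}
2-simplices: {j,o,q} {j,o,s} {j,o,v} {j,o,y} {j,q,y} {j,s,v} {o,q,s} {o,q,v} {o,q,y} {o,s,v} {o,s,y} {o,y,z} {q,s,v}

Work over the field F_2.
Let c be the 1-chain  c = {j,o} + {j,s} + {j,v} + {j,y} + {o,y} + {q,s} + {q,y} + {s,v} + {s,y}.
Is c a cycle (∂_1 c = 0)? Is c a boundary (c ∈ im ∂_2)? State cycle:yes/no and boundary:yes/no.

cycle:yes boundary:yes

n_0=7 n_1=17 n_2=13  [Z2]
∂1: piv[jo,jq,js,jv,jy,oz] rk=6  ker:oq,os,ov,oy,qs,qv,qy,sv,sy,vy,yz
∂2: piv[joq,jos,jov,joy,jqy,jsv,oqs,oqv,osy,oyz] rk=10  ker:oqy,osv,qsv
∂1c = 0
c vs im∂2: reduces to 0 ⇒ boundary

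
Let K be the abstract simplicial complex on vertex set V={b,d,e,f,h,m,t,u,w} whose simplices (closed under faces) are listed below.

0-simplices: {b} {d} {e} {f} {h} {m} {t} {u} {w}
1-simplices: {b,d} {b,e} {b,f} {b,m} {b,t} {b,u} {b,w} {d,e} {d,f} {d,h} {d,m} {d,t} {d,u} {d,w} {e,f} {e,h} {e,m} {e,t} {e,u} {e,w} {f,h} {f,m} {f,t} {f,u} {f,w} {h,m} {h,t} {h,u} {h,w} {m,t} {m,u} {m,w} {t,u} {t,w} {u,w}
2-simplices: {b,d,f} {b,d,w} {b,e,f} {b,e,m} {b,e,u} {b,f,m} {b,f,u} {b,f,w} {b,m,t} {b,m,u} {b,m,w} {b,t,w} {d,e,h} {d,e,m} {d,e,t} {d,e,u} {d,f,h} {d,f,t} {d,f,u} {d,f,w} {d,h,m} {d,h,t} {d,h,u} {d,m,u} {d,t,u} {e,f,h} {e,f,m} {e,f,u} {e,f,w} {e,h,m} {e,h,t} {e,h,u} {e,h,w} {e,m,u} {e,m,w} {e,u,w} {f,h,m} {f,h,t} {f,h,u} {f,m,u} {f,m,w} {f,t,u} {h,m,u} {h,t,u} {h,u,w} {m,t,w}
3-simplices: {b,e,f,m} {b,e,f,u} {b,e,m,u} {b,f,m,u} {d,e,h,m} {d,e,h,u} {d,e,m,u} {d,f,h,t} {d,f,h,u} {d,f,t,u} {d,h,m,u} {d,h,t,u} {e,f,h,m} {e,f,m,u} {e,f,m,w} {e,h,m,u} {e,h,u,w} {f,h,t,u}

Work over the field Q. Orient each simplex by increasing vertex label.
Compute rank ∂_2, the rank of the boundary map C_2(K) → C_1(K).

rank∂_2=26

n_0=9 n_1=35 n_2=46 n_3=18  [Q]
∂1: piv[bd,be,bf,bm,bt,bu,bw,dh] rk=8  ker:de,df,dm,dt,du,dw,ef,eh,em,et,eu,ew,fh,fm,ft,fu,fw,hm,ht,hu,hw,mt,mu,mw,tu,tw,uw
∂2: piv[bdf,bdw,bef,bem,beu,bfm,bfu,bfw,bmt,bmu,bmw,btw,deh,dem,det,deu,dfh,dft,dfu,dhm,dht,dhu,dtu,efw,ehw,euw] rk=26  ker:dfw,dmu,efh,efm,efu,ehm,eht,ehu,emu,emw,fhm,fht,fhu,fmu,fmw,ftu,hmu,htu,huw,mtw
∂3: piv[befm,befu,bemu,bfmu,dehm,dehu,demu,dfht,dfhu,dftu,dhmu,dhtu,efhm,efmw,ehuw] rk=15  ker:efmu,ehmu,fhtu
rk∂_2=26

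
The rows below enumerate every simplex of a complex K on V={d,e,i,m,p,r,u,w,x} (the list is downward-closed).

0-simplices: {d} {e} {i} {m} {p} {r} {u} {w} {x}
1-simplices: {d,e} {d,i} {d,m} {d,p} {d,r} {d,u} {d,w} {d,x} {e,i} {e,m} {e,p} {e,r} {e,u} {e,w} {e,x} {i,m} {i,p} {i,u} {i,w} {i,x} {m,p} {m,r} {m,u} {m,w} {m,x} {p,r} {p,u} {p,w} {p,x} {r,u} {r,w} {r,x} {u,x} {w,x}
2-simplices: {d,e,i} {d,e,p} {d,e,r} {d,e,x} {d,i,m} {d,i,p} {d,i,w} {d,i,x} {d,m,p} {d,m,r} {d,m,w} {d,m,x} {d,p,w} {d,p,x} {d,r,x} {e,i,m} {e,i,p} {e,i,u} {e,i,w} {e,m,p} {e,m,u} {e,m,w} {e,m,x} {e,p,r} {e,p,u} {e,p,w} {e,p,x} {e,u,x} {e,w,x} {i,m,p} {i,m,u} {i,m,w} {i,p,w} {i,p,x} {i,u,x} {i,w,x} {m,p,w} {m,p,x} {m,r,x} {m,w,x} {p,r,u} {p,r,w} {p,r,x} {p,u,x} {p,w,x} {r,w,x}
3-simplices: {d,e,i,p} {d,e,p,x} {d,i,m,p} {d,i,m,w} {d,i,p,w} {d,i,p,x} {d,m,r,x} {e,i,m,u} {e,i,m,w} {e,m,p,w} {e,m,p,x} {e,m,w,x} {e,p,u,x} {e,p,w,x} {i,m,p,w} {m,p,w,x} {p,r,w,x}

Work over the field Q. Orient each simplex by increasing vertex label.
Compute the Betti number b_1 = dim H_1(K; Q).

b_1=1

n_0=9 n_1=34 n_2=46 n_3=17  [Q]
∂1: piv[de,di,dm,dp,dr,du,dw,dx] rk=8  ker:ei,em,ep,er,eu,ew,ex,im,ip,iu,iw,ix,mp,mr,mu,mw,mx,pr,pu,pw,px,ru,rw,rx,ux,wx
∂2: piv[dei,dep,der,dex,dim,dip,diw,dix,dmp,dmr,dmw,dmx,dpw,dpx,drx,eim,eiu,eiw,emu,epr,epu,eux,ewx,pru,prw] rk=25  ker:eip,emp,emw,emx,epw,epx,imp,imu,imw,ipw,ipx,iux,iwx,mpw,mpx,mrx,mwx,prx,pux,pwx,rwx
∂3: piv[deip,depx,dimp,dimw,dipw,dipx,dmrx,eimu,eimw,empw,empx,emwx,epux,epwx,impw,prwx] rk=16  ker:mpwx
b_1=(34−8)−25=1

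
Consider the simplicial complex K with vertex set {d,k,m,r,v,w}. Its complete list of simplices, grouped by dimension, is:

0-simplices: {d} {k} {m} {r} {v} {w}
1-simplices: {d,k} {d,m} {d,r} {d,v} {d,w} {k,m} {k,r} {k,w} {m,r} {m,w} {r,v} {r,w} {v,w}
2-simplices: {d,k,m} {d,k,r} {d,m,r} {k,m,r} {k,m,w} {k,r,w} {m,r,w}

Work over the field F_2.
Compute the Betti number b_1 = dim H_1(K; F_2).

n_0=6 n_1=13 n_2=7  [Z2]
∂1: piv[dk,dm,dr,dv,dw] rk=5  ker:km,kr,kw,mr,mw,rv,rw,vw
∂2: piv[dkm,dkr,dmr,kmw,krw] rk=5  ker:kmr,mrw
b_1=(13−5)−5=3

b_1=3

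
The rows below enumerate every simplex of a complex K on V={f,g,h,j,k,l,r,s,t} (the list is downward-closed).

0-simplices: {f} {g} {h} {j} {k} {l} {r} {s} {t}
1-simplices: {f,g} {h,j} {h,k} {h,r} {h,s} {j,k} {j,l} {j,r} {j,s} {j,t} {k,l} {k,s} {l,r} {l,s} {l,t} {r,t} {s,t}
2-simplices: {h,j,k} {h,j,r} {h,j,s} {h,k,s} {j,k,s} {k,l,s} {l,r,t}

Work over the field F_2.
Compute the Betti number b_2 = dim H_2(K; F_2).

b_2=1

n_0=9 n_1=17 n_2=7  [Z2]
∂1: piv[fg,hj,hk,hr,hs,jl,jt] rk=7  ker:jk,jr,js,kl,ks,lr,ls,lt,rt,st
∂2: piv[hjk,hjr,hjs,hks,kls,lrt] rk=6  ker:jks
b_2=(7−6)−0=1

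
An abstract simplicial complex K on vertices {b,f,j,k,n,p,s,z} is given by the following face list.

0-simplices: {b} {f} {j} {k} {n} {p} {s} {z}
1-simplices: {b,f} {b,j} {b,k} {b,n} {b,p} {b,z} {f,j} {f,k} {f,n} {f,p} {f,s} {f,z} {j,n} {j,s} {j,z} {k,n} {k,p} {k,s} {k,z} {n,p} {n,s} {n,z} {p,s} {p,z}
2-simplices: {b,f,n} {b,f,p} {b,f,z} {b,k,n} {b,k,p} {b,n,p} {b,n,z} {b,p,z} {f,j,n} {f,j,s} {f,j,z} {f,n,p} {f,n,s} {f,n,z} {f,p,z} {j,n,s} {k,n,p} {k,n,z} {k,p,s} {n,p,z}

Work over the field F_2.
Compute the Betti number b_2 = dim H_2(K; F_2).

b_2=6

n_0=8 n_1=24 n_2=20  [Z2]
∂1: piv[bf,bj,bk,bn,bp,bz,fs] rk=7  ker:fj,fk,fn,fp,fz,jn,js,jz,kn,kp,ks,kz,np,ns,nz,ps,pz
∂2: piv[bfn,bfp,bfz,bkn,bkp,bnp,bnz,bpz,fjn,fjs,fjz,fns,knz,kps] rk=14  ker:fnp,fnz,fpz,jns,knp,npz
b_2=(20−14)−0=6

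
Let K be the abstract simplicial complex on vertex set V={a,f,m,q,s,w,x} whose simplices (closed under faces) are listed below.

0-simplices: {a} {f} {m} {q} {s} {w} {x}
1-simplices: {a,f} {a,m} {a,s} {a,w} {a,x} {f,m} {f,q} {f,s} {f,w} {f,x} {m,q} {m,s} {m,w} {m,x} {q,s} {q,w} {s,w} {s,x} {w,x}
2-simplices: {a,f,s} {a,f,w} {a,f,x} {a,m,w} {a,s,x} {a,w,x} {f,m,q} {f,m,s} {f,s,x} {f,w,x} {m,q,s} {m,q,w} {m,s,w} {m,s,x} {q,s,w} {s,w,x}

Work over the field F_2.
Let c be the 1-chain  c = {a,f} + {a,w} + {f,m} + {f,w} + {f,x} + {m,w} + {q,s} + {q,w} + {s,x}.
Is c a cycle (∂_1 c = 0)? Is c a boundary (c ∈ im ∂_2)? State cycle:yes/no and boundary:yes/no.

cycle:yes boundary:yes

n_0=7 n_1=19 n_2=16  [Z2]
∂1: piv[af,am,as,aw,ax,fq] rk=6  ker:fm,fs,fw,fx,mq,ms,mw,mx,qs,qw,sw,sx,wx
∂2: piv[afs,afw,afx,amw,asx,awx,fmq,fms,mqs,mqw,msw,msx,swx] rk=13  ker:fsx,fwx,qsw
∂1c = 0
c vs im∂2: reduces to 0 ⇒ boundary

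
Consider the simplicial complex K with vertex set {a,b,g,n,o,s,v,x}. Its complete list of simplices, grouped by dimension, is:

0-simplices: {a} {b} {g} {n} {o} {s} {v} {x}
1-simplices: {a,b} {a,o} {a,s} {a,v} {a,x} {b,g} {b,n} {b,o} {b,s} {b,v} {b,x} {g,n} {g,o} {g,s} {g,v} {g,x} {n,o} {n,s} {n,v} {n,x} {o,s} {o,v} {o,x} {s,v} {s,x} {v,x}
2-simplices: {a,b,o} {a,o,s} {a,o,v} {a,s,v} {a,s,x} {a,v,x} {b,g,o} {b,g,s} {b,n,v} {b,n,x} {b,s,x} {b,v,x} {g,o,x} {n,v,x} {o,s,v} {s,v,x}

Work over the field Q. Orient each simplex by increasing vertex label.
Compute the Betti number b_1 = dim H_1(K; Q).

n_0=8 n_1=26 n_2=16  [Q]
∂1: piv[ab,ao,as,av,ax,bg,bn] rk=7  ker:bo,bs,bv,bx,gn,go,gs,gv,gx,no,ns,nv,nx,os,ov,ox,sv,sx,vx
∂2: piv[abo,aos,aov,asv,asx,avx,bgo,bgs,bnv,bnx,bsx,bvx,gox] rk=13  ker:nvx,osv,svx
b_1=(26−7)−13=6

b_1=6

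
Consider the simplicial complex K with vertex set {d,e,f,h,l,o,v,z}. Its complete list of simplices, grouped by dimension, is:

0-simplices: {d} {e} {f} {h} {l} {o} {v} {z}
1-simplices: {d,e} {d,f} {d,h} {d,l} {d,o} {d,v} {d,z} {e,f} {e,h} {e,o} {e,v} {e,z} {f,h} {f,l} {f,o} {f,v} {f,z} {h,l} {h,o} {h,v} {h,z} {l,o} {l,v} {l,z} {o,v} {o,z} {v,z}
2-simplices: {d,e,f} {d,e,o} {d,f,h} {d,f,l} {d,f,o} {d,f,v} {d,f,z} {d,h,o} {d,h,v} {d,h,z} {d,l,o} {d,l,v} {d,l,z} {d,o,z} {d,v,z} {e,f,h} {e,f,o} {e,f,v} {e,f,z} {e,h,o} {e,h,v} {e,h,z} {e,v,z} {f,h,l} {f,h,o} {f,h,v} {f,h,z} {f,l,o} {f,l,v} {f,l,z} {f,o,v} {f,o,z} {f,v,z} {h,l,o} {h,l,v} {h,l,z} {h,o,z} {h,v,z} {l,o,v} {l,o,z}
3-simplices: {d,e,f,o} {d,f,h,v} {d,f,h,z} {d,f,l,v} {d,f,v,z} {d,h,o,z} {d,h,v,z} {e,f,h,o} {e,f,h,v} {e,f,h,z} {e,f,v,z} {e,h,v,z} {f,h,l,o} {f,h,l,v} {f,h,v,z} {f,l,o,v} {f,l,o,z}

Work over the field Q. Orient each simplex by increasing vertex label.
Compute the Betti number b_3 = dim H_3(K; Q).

b_3=2

n_0=8 n_1=27 n_2=40 n_3=17  [Q]
∂1: piv[de,df,dh,dl,do,dv,dz] rk=7  ker:ef,eh,eo,ev,ez,fh,fl,fo,fv,fz,hl,ho,hv,hz,lo,lv,lz,ov,oz,vz
∂2: piv[def,deo,dfh,dfl,dfo,dfv,dfz,dho,dhv,dhz,dlo,dlv,dlz,doz,dvz,efh,efv,efz,fhl,fov] rk=20  ker:efo,eho,ehv,ehz,evz,fho,fhv,fhz,flo,flv,flz,foz,fvz,hlo,hlv,hlz,hoz,hvz,lov,loz
∂3: piv[defo,dfhv,dfhz,dflv,dfvz,dhoz,dhvz,efho,efhv,efhz,efvz,fhlo,fhlv,flov,floz] rk=15  ker:ehvz,fhvz
b_3=(17−15)−0=2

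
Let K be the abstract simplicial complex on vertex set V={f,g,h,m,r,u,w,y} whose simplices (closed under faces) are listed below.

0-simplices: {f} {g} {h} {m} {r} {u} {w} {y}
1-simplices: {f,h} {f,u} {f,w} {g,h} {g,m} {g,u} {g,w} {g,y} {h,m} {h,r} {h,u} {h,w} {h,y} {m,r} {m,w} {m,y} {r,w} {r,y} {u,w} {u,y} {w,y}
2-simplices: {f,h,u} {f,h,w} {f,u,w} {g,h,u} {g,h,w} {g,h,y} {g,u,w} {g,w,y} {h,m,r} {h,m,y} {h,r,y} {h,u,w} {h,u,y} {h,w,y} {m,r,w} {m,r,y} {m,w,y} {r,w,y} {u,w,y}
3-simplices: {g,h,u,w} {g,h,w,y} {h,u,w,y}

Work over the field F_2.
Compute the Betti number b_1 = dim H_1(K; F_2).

n_0=8 n_1=21 n_2=19 n_3=3  [Z2]
∂1: piv[fh,fu,fw,gh,gm,gy,hr] rk=7  ker:gu,gw,hm,hu,hw,hy,mr,mw,my,rw,ry,uw,uy,wy
∂2: piv[fhu,fhw,fuw,ghu,ghw,ghy,gwy,hmr,hmy,hry,huy,mrw,mwy] rk=13  ker:guw,huw,hwy,mry,rwy,uwy
∂3: piv[ghuw,ghwy,huwy] rk=3
b_1=(21−7)−13=1

b_1=1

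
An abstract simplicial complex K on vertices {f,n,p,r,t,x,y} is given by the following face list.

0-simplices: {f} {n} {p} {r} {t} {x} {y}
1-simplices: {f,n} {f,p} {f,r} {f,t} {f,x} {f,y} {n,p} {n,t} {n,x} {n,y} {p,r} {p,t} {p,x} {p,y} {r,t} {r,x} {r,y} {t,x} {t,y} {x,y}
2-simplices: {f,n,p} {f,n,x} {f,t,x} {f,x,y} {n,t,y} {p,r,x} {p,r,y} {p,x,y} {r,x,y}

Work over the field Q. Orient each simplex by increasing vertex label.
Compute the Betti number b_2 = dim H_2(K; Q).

n_0=7 n_1=20 n_2=9  [Q]
∂1: piv[fn,fp,fr,ft,fx,fy] rk=6  ker:np,nt,nx,ny,pr,pt,px,py,rt,rx,ry,tx,ty,xy
∂2: piv[fnp,fnx,ftx,fxy,nty,prx,pry,pxy] rk=8  ker:rxy
b_2=(9−8)−0=1

b_2=1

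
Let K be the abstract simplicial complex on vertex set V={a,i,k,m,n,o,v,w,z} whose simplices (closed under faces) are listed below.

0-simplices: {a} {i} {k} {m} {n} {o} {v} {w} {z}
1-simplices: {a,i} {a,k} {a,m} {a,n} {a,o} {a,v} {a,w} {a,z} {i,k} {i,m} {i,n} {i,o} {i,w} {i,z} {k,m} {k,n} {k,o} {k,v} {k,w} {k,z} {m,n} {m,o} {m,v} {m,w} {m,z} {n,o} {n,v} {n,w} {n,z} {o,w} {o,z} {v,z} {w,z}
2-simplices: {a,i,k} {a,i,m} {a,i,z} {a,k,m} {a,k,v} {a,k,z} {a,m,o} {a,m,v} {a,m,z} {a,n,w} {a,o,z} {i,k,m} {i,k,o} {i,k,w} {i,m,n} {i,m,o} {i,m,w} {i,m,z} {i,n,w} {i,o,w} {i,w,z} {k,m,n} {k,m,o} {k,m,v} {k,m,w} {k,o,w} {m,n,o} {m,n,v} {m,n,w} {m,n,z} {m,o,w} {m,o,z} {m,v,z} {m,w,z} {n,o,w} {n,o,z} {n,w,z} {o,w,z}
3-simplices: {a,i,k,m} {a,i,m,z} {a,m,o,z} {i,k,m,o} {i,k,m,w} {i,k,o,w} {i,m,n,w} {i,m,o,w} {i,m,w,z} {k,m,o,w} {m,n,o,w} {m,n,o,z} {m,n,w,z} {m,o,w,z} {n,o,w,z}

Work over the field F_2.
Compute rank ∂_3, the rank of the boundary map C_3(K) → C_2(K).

n_0=9 n_1=33 n_2=38 n_3=15  [Z2]
∂1: piv[ai,ak,am,an,ao,av,aw,az] rk=8  ker:ik,im,in,io,iw,iz,km,kn,ko,kv,kw,kz,mn,mo,mv,mw,mz,no,nv,nw,nz,ow,oz,vz,wz
∂2: piv[aik,aim,aiz,akm,akv,akz,amo,amv,amz,anw,aoz,iko,ikw,imn,imo,imw,inw,iow,iwz,kmn,mno,mnv,mnz,mvz] rk=24  ker:ikm,imz,kmo,kmv,kmw,kow,mnw,mow,moz,mwz,now,noz,nwz,owz
∂3: piv[aikm,aimz,amoz,ikmo,ikmw,ikow,imnw,imow,imwz,mnow,mnoz,mnwz,mowz] rk=13  ker:kmow,nowz
rk∂_3=13

rank∂_3=13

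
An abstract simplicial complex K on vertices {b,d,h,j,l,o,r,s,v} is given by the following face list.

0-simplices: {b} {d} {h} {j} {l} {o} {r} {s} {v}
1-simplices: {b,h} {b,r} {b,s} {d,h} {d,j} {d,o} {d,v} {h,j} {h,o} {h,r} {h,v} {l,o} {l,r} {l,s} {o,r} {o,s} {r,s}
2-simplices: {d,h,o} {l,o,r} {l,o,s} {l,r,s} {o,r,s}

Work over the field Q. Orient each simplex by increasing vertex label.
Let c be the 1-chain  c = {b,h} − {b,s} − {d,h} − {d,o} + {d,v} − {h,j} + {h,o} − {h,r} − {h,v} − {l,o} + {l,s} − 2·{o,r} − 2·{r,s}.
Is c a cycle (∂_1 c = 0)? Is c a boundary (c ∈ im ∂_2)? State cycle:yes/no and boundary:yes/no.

n_0=9 n_1=17 n_2=5  [Q]
∂1: piv[bh,br,bs,dh,dj,do,dv,lo] rk=8  ker:hj,ho,hr,hv,lr,ls,or,os,rs
∂2: piv[dho,lor,los,lrs] rk=4  ker:ors
∂1c = {d} + 2·{h} − {j} + {o} − {r} − 2·{s}

cycle:no boundary:no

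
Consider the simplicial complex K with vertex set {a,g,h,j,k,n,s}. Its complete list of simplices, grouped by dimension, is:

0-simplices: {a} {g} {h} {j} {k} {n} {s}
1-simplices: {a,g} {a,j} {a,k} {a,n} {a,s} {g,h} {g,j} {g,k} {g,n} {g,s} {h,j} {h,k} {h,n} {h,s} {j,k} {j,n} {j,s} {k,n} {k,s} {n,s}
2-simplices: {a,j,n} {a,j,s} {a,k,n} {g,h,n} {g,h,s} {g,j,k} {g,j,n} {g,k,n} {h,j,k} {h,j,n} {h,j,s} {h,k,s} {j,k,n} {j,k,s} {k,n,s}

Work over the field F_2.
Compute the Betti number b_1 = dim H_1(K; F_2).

b_1=1

n_0=7 n_1=20 n_2=15  [Z2]
∂1: piv[ag,aj,ak,an,as,gh] rk=6  ker:gj,gk,gn,gs,hj,hk,hn,hs,jk,jn,js,kn,ks,ns
∂2: piv[ajn,ajs,akn,ghn,ghs,gjk,gjn,gkn,hjk,hjn,hjs,hks,kns] rk=13  ker:jkn,jks
b_1=(20−6)−13=1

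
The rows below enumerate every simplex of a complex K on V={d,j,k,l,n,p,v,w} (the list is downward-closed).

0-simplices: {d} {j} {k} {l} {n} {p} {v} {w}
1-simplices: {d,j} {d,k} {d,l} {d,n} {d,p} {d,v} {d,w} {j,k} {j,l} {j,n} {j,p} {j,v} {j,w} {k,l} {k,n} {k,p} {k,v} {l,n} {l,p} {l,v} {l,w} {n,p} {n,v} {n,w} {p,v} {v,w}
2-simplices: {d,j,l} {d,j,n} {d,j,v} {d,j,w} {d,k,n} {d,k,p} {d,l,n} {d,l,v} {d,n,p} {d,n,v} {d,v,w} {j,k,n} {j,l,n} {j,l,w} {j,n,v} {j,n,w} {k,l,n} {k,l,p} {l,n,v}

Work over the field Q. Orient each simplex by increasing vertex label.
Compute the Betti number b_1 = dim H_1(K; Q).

b_1=3

n_0=8 n_1=26 n_2=19  [Q]
∂1: piv[dj,dk,dl,dn,dp,dv,dw] rk=7  ker:jk,jl,jn,jp,jv,jw,kl,kn,kp,kv,ln,lp,lv,lw,np,nv,nw,pv,vw
∂2: piv[djl,djn,djv,djw,dkn,dkp,dln,dlv,dnp,dnv,dvw,jkn,jlw,jnw,kln,klp] rk=16  ker:jln,jnv,lnv
b_1=(26−7)−16=3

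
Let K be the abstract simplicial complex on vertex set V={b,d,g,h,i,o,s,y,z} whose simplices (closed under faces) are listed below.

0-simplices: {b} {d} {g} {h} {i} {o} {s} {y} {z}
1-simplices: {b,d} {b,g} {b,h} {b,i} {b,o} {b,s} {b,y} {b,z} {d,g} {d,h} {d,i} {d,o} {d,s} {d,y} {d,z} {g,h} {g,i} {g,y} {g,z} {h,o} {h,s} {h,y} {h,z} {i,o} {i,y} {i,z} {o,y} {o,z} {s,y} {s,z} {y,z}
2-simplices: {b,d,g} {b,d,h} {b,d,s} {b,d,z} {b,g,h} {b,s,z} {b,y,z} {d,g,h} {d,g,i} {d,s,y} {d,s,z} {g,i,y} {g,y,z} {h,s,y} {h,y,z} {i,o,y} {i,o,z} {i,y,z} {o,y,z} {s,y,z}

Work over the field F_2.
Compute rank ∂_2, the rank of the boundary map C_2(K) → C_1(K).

n_0=9 n_1=31 n_2=20  [Z2]
∂1: piv[bd,bg,bh,bi,bo,bs,by,bz] rk=8  ker:dg,dh,di,do,ds,dy,dz,gh,gi,gy,gz,ho,hs,hy,hz,io,iy,iz,oy,oz,sy,sz,yz
∂2: piv[bdg,bdh,bds,bdz,bgh,bsz,byz,dgi,dsy,giy,gyz,hsy,hyz,ioy,ioz,iyz,syz] rk=17  ker:dgh,dsz,oyz
rk∂_2=17

rank∂_2=17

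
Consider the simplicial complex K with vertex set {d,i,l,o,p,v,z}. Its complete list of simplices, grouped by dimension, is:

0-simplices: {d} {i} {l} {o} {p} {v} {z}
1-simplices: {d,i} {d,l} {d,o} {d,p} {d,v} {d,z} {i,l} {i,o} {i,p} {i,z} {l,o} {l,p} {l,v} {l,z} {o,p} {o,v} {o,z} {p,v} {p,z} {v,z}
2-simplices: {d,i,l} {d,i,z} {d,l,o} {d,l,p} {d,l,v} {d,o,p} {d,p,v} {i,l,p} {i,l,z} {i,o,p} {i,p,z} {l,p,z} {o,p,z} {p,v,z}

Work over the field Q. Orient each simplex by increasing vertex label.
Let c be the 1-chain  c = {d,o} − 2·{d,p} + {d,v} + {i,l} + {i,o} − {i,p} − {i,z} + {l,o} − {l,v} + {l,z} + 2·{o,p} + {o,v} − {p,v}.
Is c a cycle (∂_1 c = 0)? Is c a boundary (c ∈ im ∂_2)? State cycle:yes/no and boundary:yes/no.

cycle:yes boundary:no

n_0=7 n_1=20 n_2=14  [Q]
∂1: piv[di,dl,do,dp,dv,dz] rk=6  ker:il,io,ip,iz,lo,lp,lv,lz,op,ov,oz,pv,pz,vz
∂2: piv[dil,diz,dlo,dlp,dlv,dop,dpv,ilp,ilz,iop,ipz,opz,pvz] rk=13  ker:lpz
∂1c = 0
c vs im∂2: residual ≠ 0 ⇒ not boundary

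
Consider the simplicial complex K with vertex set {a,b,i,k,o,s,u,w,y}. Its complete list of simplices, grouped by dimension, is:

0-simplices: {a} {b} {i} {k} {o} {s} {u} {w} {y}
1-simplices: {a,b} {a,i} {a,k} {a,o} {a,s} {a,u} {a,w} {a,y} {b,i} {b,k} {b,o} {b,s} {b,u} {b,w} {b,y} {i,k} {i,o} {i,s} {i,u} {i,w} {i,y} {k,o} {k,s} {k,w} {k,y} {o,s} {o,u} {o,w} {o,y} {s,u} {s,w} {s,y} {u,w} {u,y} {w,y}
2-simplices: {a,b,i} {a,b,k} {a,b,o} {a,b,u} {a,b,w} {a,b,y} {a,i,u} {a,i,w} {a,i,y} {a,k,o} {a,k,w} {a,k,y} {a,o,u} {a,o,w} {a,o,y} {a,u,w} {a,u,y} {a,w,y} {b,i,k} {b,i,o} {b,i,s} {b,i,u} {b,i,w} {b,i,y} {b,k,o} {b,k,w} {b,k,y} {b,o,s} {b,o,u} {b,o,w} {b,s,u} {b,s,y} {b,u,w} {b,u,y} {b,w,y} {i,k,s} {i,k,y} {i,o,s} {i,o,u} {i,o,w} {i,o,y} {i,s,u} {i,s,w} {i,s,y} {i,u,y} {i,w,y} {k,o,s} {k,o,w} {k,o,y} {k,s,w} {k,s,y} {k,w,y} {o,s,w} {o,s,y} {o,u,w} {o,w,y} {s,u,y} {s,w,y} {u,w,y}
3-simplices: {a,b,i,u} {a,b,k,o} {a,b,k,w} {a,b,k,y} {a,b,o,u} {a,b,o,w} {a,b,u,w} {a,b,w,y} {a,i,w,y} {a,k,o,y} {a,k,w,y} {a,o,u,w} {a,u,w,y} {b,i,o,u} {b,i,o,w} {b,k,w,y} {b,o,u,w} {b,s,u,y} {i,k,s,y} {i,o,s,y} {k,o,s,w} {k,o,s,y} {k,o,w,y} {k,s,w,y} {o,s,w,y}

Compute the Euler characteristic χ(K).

χ(K)=8

n_0=9 n_1=35 n_2=59 n_3=25
χ=+9−35+59−25=8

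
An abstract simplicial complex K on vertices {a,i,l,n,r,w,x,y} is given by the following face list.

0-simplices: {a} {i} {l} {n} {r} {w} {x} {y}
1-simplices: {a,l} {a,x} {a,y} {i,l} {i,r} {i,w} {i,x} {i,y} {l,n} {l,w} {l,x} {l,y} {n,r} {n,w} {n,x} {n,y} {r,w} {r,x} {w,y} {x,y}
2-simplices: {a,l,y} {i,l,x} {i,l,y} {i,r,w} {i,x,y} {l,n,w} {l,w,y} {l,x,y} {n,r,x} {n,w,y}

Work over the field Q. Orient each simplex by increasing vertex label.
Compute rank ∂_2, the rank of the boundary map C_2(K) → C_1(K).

rank∂_2=9

n_0=8 n_1=20 n_2=10  [Q]
∂1: piv[al,ax,ay,il,ir,iw,ln] rk=7  ker:ix,iy,lw,lx,ly,nr,nw,nx,ny,rw,rx,wy,xy
∂2: piv[aly,ilx,ily,irw,ixy,lnw,lwy,nrx,nwy] rk=9  ker:lxy
rk∂_2=9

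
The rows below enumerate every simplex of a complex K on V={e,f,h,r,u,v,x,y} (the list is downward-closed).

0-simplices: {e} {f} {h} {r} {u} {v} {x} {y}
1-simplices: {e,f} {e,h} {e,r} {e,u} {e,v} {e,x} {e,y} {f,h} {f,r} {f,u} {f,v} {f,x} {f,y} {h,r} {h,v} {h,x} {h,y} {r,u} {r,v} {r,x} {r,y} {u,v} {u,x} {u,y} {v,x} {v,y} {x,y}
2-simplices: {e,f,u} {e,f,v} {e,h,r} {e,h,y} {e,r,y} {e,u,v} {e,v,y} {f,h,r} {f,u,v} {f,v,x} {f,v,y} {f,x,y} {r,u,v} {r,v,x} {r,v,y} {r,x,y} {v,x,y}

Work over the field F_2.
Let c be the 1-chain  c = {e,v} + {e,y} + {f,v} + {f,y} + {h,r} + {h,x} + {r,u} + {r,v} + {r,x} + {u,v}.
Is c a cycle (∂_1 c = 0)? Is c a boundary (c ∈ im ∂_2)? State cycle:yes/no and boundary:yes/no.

n_0=8 n_1=27 n_2=17  [Z2]
∂1: piv[ef,eh,er,eu,ev,ex,ey] rk=7  ker:fh,fr,fu,fv,fx,fy,hr,hv,hx,hy,ru,rv,rx,ry,uv,ux,uy,vx,vy,xy
∂2: piv[efu,efv,ehr,ehy,ery,euv,evy,fhr,fvx,fvy,fxy,ruv,rvx,rvy] rk=14  ker:fuv,rxy,vxy
∂1c = 0
c vs im∂2: residual ≠ 0 ⇒ not boundary

cycle:yes boundary:no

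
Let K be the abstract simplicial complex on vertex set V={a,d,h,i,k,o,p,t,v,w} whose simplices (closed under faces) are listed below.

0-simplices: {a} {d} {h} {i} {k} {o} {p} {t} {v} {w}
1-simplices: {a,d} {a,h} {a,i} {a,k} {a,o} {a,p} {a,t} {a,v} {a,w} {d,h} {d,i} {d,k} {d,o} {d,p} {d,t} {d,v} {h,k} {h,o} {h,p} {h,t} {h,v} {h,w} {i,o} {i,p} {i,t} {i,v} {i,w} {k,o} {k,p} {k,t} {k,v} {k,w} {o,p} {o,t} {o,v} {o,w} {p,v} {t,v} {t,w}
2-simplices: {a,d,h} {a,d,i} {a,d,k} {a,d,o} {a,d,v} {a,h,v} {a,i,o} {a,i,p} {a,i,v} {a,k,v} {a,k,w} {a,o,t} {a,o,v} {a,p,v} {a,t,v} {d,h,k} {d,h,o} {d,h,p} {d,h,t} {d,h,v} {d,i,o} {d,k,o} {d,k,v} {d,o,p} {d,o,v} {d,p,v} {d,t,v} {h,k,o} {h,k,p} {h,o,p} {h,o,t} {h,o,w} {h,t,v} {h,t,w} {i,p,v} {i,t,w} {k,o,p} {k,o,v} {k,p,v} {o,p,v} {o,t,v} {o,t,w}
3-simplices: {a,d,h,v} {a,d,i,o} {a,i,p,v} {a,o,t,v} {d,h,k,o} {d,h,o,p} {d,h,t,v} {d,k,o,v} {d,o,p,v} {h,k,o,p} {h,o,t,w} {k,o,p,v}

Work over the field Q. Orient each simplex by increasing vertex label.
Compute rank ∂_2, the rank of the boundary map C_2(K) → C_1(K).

n_0=10 n_1=39 n_2=42 n_3=12  [Q]
∂1: piv[ad,ah,ai,ak,ao,ap,at,av,aw] rk=9  ker:dh,di,dk,do,dp,dt,dv,hk,ho,hp,ht,hv,hw,io,ip,it,iv,iw,ko,kp,kt,kv,kw,op,ot,ov,ow,pv,tv,tw
∂2: piv[adh,adi,adk,ado,adv,ahv,aio,aip,aiv,akv,akw,aot,aov,apv,atv,dhk,dho,dhp,dht,dko,dop,dpv,dtv,hkp,how,htw,itw] rk=27  ker:dhv,dio,dkv,dov,hko,hop,hot,htv,ipv,kop,kov,kpv,opv,otv,otw
∂3: piv[adhv,adio,aipv,aotv,dhko,dhop,dhtv,dkov,dopv,hkop,hotw,kopv] rk=12
rk∂_2=27

rank∂_2=27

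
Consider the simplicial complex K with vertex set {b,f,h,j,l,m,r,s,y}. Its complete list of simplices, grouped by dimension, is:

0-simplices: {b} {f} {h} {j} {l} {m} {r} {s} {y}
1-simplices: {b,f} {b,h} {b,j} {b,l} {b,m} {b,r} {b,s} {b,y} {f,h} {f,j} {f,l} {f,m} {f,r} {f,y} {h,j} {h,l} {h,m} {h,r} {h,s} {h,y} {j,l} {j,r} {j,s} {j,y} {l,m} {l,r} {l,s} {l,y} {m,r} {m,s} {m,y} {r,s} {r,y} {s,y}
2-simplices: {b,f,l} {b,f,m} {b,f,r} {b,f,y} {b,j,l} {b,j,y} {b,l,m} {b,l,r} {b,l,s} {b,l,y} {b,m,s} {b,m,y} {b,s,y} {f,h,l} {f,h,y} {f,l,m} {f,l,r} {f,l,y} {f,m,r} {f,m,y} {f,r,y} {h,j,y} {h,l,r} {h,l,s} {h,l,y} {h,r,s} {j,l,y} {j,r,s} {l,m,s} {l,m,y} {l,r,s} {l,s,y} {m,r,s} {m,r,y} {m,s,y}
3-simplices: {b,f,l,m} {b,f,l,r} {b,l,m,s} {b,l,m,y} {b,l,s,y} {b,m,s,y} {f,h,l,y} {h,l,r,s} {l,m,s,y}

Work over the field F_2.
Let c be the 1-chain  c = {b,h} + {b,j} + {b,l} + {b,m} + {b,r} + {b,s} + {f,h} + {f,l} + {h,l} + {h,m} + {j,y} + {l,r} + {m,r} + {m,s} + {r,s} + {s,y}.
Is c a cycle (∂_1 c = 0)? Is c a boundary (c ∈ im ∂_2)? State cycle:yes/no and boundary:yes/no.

cycle:yes boundary:no

n_0=9 n_1=34 n_2=35 n_3=9  [Z2]
∂1: piv[bf,bh,bj,bl,bm,br,bs,by] rk=8  ker:fh,fj,fl,fm,fr,fy,hj,hl,hm,hr,hs,hy,jl,jr,js,jy,lm,lr,ls,ly,mr,ms,my,rs,ry,sy
∂2: piv[bfl,bfm,bfr,bfy,bjl,bjy,blm,blr,bls,bly,bms,bmy,bsy,fhl,fhy,fmr,fry,hjy,hlr,hls,hrs,jrs] rk=22  ker:flm,flr,fly,fmy,hly,jly,lms,lmy,lrs,lsy,mrs,mry,msy
∂3: piv[bflm,bflr,blms,blmy,blsy,bmsy,fhly,hlrs] rk=8  ker:lmsy
∂1c = 0
c vs im∂2: residual ≠ 0 ⇒ not boundary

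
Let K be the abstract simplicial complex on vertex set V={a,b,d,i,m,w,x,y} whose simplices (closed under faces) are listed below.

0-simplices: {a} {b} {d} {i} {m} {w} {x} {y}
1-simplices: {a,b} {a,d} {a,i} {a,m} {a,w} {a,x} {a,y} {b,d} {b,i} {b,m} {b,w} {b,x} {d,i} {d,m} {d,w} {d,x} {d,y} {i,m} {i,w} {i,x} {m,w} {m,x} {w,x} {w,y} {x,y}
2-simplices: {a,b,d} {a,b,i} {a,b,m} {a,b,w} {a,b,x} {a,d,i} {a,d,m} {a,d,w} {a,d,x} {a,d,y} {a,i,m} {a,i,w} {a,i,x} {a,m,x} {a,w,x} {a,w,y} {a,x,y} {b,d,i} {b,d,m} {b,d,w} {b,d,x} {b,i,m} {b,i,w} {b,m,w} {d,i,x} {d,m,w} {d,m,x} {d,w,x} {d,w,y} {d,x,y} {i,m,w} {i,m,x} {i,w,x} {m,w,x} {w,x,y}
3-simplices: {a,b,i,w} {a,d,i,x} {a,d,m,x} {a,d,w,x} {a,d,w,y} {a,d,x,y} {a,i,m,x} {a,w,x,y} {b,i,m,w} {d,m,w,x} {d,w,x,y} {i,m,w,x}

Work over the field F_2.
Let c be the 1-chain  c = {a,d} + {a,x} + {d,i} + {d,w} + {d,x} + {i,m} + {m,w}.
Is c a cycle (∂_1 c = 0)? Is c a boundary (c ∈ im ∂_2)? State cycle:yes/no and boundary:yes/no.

cycle:yes boundary:yes

n_0=8 n_1=25 n_2=35 n_3=12  [Z2]
∂1: piv[ab,ad,ai,am,aw,ax,ay] rk=7  ker:bd,bi,bm,bw,bx,di,dm,dw,dx,dy,im,iw,ix,mw,mx,wx,wy,xy
∂2: piv[abd,abi,abm,abw,abx,adi,adm,adw,adx,ady,aim,aiw,aix,amx,awx,awy,axy,bmw] rk=18  ker:bdi,bdm,bdw,bdx,bim,biw,dix,dmw,dmx,dwx,dwy,dxy,imw,imx,iwx,mwx,wxy
∂3: piv[abiw,adix,admx,adwx,adwy,adxy,aimx,awxy,bimw,dmwx,imwx] rk=11  ker:dwxy
∂1c = 0
c vs im∂2: reduces to 0 ⇒ boundary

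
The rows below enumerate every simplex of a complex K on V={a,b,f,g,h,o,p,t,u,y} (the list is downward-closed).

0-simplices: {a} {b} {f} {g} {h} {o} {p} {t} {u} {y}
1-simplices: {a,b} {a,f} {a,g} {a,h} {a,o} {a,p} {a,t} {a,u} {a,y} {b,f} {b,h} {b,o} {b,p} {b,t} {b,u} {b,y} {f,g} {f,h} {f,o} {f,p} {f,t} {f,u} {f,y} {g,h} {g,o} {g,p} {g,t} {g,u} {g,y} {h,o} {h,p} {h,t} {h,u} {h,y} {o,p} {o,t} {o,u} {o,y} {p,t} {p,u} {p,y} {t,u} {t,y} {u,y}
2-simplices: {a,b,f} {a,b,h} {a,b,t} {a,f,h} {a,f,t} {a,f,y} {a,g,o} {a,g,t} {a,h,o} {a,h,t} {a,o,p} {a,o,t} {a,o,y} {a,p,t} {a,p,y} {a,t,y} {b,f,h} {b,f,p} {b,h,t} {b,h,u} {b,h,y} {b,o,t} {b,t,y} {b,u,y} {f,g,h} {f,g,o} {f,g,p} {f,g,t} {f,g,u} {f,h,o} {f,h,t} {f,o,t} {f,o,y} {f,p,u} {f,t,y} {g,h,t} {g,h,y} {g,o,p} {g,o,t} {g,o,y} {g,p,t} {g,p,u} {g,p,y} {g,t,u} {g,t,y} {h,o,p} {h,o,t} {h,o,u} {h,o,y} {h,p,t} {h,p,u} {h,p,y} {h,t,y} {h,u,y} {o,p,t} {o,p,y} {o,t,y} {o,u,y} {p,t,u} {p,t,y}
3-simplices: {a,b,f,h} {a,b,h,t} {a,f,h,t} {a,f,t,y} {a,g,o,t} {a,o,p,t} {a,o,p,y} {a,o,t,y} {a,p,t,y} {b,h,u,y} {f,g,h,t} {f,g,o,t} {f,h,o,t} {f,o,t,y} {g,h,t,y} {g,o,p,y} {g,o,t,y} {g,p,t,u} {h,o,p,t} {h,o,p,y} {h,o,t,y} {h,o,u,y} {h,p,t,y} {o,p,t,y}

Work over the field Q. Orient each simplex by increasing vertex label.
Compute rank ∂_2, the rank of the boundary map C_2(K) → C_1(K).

n_0=10 n_1=44 n_2=60 n_3=24  [Q]
∂1: piv[ab,af,ag,ah,ao,ap,at,au,ay] rk=9  ker:bf,bh,bo,bp,bt,bu,by,fg,fh,fo,fp,ft,fu,fy,gh,go,gp,gt,gu,gy,ho,hp,ht,hu,hy,op,ot,ou,oy,pt,pu,py,tu,ty,uy
∂2: piv[abf,abh,abt,afh,aft,afy,ago,agt,aho,aht,aop,aot,aoy,apt,apy,aty,bfp,bhu,bhy,bot,bty,buy,fgh,fgo,fgp,fgt,fgu,fpu,ghy,gop,gtu,hop,hou,hpu] rk=34  ker:bfh,bht,fho,fht,fot,foy,fty,ght,got,goy,gpt,gpu,gpy,gty,hot,hoy,hpt,hpy,hty,huy,opt,opy,oty,ouy,ptu,pty
∂3: piv[abfh,abht,afht,afty,agot,aopt,aopy,aoty,apty,bhuy,fght,fgot,fhot,foty,ghty,gopy,goty,gptu,hopt,hopy,hoty,houy] rk=22  ker:hpty,opty
rk∂_2=34

rank∂_2=34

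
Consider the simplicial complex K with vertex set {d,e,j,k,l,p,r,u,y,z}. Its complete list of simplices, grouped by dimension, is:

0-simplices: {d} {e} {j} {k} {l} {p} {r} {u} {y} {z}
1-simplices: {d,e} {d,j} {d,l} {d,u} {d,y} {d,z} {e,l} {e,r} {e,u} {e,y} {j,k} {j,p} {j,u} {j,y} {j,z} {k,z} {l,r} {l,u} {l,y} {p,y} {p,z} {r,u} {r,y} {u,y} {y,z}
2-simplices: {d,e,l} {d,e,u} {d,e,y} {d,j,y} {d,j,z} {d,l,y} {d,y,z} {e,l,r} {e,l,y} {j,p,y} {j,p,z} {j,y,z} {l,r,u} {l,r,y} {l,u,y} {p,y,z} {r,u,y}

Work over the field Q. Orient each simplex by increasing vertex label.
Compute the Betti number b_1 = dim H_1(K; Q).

b_1=3

n_0=10 n_1=25 n_2=17  [Q]
∂1: piv[de,dj,dl,du,dy,dz,er,jk,jp] rk=9  ker:el,eu,ey,ju,jy,jz,kz,lr,lu,ly,py,pz,ru,ry,uy,yz
∂2: piv[del,deu,dey,djy,djz,dly,dyz,elr,jpy,jpz,lru,lry,luy] rk=13  ker:ely,jyz,pyz,ruy
b_1=(25−9)−13=3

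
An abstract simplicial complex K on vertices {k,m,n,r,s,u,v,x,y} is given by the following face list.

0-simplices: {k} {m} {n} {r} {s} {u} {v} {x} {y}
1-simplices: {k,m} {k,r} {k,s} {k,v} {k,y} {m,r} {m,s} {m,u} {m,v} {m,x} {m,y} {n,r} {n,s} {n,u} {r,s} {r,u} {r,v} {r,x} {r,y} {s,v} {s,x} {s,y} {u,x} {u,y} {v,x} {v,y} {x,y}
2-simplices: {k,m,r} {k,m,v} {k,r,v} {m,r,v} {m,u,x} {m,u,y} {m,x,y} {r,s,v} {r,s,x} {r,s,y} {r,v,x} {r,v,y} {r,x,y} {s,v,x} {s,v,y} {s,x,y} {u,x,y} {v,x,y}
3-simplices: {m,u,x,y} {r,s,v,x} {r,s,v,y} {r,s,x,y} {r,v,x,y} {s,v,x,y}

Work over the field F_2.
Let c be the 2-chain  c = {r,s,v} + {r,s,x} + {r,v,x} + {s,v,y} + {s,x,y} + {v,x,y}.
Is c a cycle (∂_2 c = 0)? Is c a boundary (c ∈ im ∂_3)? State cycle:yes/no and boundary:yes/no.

n_0=9 n_1=27 n_2=18 n_3=6  [Z2]
∂1: piv[km,kr,ks,kv,ky,mu,mx,nr] rk=8  ker:mr,ms,mv,my,ns,nu,rs,ru,rv,rx,ry,sv,sx,sy,ux,uy,vx,vy,xy
∂2: piv[kmr,kmv,krv,mux,muy,mxy,rsv,rsx,rsy,rvx,rvy,rxy] rk=12  ker:mrv,svx,svy,sxy,uxy,vxy
∂3: piv[muxy,rsvx,rsvy,rsxy,rvxy] rk=5  ker:svxy
∂2c = 0
c vs im∂3: reduces to 0 ⇒ boundary

cycle:yes boundary:yes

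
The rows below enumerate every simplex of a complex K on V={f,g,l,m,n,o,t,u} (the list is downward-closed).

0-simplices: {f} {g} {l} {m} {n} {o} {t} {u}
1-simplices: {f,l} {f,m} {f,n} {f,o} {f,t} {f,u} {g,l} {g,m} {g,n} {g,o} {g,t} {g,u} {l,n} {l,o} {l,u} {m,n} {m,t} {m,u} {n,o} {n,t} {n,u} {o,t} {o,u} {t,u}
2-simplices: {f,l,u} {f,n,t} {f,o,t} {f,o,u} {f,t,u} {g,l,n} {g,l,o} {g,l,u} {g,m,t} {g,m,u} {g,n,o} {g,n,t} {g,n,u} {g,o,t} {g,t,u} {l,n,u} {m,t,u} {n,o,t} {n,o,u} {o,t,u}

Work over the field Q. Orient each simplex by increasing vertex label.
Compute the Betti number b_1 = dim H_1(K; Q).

n_0=8 n_1=24 n_2=20  [Q]
∂1: piv[fl,fm,fn,fo,ft,fu,gl] rk=7  ker:gm,gn,go,gt,gu,ln,lo,lu,mn,mt,mu,no,nt,nu,ot,ou,tu
∂2: piv[flu,fnt,fot,fou,ftu,gln,glo,glu,gmt,gmu,gno,gnt,gnu,got,gtu] rk=15  ker:lnu,mtu,not,nou,otu
b_1=(24−7)−15=2

b_1=2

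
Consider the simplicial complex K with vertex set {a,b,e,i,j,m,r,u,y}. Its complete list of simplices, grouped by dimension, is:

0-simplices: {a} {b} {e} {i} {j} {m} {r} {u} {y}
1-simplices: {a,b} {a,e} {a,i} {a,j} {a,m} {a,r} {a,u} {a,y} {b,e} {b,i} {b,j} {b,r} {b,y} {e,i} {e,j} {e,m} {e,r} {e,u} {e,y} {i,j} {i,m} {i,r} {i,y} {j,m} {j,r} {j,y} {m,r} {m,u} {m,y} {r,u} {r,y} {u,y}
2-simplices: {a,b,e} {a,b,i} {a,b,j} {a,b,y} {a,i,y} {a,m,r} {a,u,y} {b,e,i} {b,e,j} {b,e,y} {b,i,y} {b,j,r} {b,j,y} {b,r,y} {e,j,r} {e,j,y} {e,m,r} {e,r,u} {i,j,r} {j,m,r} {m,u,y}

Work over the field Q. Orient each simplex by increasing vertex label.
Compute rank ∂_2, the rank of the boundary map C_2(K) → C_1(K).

rank∂_2=19

n_0=9 n_1=32 n_2=21  [Q]
∂1: piv[ab,ae,ai,aj,am,ar,au,ay] rk=8  ker:be,bi,bj,br,by,ei,ej,em,er,eu,ey,ij,im,ir,iy,jm,jr,jy,mr,mu,my,ru,ry,uy
∂2: piv[abe,abi,abj,aby,aiy,amr,auy,bei,bej,bey,bjr,bjy,bry,ejr,emr,eru,ijr,jmr,muy] rk=19  ker:biy,ejy
rk∂_2=19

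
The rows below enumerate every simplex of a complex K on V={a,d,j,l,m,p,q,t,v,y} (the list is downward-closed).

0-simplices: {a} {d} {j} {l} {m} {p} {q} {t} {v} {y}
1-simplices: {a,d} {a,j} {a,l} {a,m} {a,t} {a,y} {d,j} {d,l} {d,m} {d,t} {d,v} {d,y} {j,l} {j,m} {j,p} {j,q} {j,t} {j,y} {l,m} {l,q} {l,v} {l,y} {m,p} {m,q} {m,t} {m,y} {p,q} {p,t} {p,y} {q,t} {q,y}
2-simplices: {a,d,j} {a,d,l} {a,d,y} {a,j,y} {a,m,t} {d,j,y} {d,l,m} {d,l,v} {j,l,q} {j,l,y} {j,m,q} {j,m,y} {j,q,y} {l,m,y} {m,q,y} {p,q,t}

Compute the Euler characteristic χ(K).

χ(K)=-5

n_0=10 n_1=31 n_2=16
χ=+10−31+16=-5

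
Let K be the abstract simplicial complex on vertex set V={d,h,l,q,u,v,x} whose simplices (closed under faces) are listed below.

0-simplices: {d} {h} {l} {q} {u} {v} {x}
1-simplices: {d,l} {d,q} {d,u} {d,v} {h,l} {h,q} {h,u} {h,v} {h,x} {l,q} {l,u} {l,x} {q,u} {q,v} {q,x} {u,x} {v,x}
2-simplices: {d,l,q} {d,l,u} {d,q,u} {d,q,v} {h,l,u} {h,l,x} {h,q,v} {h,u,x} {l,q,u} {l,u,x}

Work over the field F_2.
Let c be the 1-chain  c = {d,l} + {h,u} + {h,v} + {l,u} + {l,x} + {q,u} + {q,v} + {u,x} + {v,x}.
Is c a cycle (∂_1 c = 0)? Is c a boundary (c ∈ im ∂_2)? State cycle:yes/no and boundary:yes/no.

n_0=7 n_1=17 n_2=10  [Z2]
∂1: piv[dl,dq,du,dv,hl,hx] rk=6  ker:hq,hu,hv,lq,lu,lx,qu,qv,qx,ux,vx
∂2: piv[dlq,dlu,dqu,dqv,hlu,hlx,hqv,hux] rk=8  ker:lqu,lux
∂1c = {d} + {l} + {v} + {x}

cycle:no boundary:no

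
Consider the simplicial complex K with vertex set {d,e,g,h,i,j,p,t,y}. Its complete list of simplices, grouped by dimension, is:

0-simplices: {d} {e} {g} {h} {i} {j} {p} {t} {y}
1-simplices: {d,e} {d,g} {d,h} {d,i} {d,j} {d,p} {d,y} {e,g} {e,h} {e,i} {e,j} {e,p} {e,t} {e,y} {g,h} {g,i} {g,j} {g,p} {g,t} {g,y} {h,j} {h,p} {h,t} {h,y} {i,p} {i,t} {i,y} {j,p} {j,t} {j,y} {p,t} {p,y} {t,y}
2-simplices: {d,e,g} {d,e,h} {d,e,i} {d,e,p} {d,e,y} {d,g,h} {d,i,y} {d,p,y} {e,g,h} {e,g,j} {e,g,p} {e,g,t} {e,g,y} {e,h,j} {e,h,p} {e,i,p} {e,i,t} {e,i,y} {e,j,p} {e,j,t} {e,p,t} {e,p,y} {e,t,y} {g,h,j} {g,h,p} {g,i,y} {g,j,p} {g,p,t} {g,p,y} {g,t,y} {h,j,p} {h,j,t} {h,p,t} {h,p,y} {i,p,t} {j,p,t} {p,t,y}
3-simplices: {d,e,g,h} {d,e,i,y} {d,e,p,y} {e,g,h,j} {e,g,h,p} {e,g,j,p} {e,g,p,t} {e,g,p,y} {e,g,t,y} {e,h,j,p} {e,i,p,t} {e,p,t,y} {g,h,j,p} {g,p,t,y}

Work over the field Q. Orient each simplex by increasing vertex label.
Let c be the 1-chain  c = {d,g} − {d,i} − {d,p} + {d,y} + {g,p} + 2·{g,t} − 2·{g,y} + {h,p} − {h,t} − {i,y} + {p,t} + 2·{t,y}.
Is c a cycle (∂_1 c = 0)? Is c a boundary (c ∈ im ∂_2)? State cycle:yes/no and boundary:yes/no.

n_0=9 n_1=33 n_2=37 n_3=14  [Q]
∂1: piv[de,dg,dh,di,dj,dp,dy,et] rk=8  ker:eg,eh,ei,ej,ep,ey,gh,gi,gj,gp,gt,gy,hj,hp,ht,hy,ip,it,iy,jp,jt,jy,pt,py,ty
∂2: piv[deg,deh,dei,dep,dey,dgh,diy,dpy,egj,egp,egt,egy,ehj,ehp,eip,eit,ejp,ejt,ept,ety,giy,hjt,hpy] rk=23  ker:egh,eiy,epy,ghj,ghp,gjp,gpt,gpy,gty,hjp,hpt,ipt,jpt,pty
∂3: piv[degh,deiy,depy,eghj,eghp,egjp,egpt,egpy,egty,ehjp,eipt,epty] rk=12  ker:ghjp,gpty
∂1c = 0
c vs im∂2: reduces to 0 ⇒ boundary

cycle:yes boundary:yes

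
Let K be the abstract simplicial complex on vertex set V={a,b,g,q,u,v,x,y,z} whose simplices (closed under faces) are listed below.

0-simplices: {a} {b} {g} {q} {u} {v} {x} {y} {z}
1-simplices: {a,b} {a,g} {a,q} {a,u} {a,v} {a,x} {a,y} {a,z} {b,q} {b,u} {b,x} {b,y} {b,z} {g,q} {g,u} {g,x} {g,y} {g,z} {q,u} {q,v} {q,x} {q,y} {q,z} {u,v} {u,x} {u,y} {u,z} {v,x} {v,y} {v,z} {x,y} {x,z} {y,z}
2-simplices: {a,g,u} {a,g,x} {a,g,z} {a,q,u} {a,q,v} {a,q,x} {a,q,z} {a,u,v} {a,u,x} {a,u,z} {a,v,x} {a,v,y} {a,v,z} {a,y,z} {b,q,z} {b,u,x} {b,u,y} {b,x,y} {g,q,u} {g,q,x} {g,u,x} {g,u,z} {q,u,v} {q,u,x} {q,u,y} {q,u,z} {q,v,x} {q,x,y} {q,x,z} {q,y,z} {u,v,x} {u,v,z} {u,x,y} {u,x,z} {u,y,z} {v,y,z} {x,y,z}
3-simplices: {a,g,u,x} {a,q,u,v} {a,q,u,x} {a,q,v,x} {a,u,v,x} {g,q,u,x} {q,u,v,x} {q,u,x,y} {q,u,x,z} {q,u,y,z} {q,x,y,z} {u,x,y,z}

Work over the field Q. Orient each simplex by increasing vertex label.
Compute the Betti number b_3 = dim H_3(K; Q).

n_0=9 n_1=33 n_2=37 n_3=12  [Q]
∂1: piv[ab,ag,aq,au,av,ax,ay,az] rk=8  ker:bq,bu,bx,by,bz,gq,gu,gx,gy,gz,qu,qv,qx,qy,qz,uv,ux,uy,uz,vx,vy,vz,xy,xz,yz
∂2: piv[agu,agx,agz,aqu,aqv,aqx,aqz,auv,aux,auz,avx,avy,avz,ayz,bqz,bux,buy,bxy,gqu,quy,qxz,qyz] rk=22  ker:gqx,gux,guz,quv,qux,quz,qvx,qxy,uvx,uvz,uxy,uxz,uyz,vyz,xyz
∂3: piv[agux,aquv,aqux,aqvx,auvx,gqux,quxy,quxz,quyz,qxyz] rk=10  ker:quvx,uxyz
b_3=(12−10)−0=2

b_3=2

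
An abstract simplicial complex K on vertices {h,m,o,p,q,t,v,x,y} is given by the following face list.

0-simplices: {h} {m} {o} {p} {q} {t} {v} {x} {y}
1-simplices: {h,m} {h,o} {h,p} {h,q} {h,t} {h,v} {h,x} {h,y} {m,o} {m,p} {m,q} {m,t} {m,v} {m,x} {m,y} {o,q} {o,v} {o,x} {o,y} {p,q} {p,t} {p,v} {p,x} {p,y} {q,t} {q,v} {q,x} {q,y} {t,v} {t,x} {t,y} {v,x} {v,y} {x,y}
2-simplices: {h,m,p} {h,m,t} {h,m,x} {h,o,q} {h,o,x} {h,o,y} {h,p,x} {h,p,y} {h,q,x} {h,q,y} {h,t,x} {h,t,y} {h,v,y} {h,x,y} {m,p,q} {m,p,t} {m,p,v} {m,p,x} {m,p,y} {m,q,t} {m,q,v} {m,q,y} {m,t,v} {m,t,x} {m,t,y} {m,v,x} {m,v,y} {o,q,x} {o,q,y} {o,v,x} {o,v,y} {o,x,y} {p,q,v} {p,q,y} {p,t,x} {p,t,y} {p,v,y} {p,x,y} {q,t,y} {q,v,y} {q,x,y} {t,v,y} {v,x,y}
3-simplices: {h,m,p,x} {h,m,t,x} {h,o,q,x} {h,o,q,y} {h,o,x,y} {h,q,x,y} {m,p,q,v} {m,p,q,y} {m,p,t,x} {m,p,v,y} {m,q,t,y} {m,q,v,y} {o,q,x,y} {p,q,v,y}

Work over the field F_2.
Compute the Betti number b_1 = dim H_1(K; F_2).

n_0=9 n_1=34 n_2=43 n_3=14  [Z2]
∂1: piv[hm,ho,hp,hq,ht,hv,hx,hy] rk=8  ker:mo,mp,mq,mt,mv,mx,my,oq,ov,ox,oy,pq,pt,pv,px,py,qt,qv,qx,qy,tv,tx,ty,vx,vy,xy
∂2: piv[hmp,hmt,hmx,hoq,hox,hoy,hpx,hpy,hqx,hqy,htx,hty,hvy,hxy,mpq,mpt,mpv,mpy,mqt,mqv,mqy,mtv,mvx,mvy,ovx] rk=25  ker:mpx,mtx,mty,oqx,oqy,ovy,oxy,pqv,pqy,ptx,pty,pvy,pxy,qty,qvy,qxy,tvy,vxy
∂3: piv[hmpx,hmtx,hoqx,hoqy,hoxy,hqxy,mpqv,mpqy,mptx,mpvy,mqty,mqvy] rk=12  ker:oqxy,pqvy
b_1=(34−8)−25=1

b_1=1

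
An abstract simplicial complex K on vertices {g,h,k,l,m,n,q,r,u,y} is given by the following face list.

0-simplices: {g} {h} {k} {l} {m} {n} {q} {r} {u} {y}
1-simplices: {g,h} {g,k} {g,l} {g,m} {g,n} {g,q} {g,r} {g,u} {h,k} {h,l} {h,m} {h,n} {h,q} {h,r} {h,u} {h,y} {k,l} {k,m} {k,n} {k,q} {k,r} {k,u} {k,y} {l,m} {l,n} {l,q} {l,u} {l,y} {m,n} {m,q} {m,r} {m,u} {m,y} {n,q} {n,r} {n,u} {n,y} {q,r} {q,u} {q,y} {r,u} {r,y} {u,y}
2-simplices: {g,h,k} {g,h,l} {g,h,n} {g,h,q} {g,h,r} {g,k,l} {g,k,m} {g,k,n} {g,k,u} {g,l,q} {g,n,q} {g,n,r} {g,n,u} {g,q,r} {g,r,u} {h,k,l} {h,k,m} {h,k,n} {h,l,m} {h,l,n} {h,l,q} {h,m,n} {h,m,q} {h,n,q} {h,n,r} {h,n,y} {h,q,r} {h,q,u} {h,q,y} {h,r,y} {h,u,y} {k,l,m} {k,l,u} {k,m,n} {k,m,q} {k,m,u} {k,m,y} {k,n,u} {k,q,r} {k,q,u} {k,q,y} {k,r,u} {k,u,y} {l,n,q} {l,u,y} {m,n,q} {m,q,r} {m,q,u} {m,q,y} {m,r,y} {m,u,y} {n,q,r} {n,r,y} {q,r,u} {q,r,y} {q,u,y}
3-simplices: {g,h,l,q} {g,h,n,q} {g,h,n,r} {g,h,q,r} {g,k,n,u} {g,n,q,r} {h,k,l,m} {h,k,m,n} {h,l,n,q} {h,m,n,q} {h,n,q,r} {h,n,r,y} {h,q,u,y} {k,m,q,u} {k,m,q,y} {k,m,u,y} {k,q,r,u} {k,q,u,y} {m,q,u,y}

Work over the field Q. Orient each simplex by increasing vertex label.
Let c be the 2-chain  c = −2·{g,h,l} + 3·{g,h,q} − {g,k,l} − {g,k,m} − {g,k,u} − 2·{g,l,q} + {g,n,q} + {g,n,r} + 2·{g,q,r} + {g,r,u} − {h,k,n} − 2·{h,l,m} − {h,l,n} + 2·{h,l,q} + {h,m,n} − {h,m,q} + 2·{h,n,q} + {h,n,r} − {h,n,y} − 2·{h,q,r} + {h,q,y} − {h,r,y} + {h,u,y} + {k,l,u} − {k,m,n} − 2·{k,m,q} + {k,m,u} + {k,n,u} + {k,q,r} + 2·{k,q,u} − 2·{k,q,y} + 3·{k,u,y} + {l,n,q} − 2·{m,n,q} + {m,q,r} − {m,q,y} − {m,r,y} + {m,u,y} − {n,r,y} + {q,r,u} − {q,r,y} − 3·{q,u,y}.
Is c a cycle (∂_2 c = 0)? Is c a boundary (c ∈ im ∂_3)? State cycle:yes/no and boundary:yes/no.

n_0=10 n_1=43 n_2=56 n_3=19  [Q]
∂1: piv[gh,gk,gl,gm,gn,gq,gr,gu,hy] rk=9  ker:hk,hl,hm,hn,hq,hr,hu,kl,km,kn,kq,kr,ku,ky,lm,ln,lq,lu,ly,mn,mq,mr,mu,my,nq,nr,nu,ny,qr,qu,qy,ru,ry,uy
∂2: piv[ghk,ghl,ghn,ghq,ghr,gkl,gkm,gkn,gku,glq,gnq,gnr,gnu,gqr,gru,hkm,hlm,hln,hmn,hmq,hny,hqu,hqy,hry,huy,klu,kmq,kmu,kmy,kqr,kqu,kqy,luy,mqr] rk=34  ker:hkl,hkn,hlq,hnq,hnr,hqr,klm,kmn,knu,kru,kuy,lnq,mnq,mqu,mqy,mry,muy,nqr,nry,qru,qry,quy
∂3: piv[ghlq,ghnq,ghnr,ghqr,gknu,gnqr,hklm,hkmn,hlnq,hmnq,hnry,hquy,kmqu,kmqy,kmuy,kqru,kquy] rk=17  ker:hnqr,mquy
∂2c = {g,h} − 3·{g,k} + {g,l} + {g,m} + 2·{g,n} − 2·{g,r} − {h,k} − 3·{h,l} + 2·{h,m} + 3·{h,n} − {h,q} + {h,u} − 3·{k,m} + {k,n} + 3·{k,q} − {k,r} − 3·{k,u} − {k,y} − 2·{l,m} − {l,q} + {l,u} − 2·{m,n} − {m,q} − 2·{m,r} + 2·{m,u} + {m,y} + 2·{n,q} + {n,r} + {n,u} + 2·{q,r} − 2·{q,u} + 2·{q,y} + 2·{r,u} − 4·{r,y} + 2·{u,y}

cycle:no boundary:no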